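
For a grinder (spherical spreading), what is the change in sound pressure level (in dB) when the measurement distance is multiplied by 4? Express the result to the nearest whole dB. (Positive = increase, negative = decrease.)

-12 dB

Point-source spreading: ΔL = −20·log₁₀(r₂/r₁).
ΔL = −20·log₁₀(4) = -12.04 dB.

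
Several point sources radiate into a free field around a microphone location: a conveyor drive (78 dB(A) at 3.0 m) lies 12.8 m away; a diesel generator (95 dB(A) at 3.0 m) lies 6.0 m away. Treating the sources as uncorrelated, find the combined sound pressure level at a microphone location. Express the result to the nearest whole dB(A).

89 dB(A)

Apply inverse-square spreading to bring every level to the receiver, then sum 10^(L/10).
conveyor drive: 78 − 20·log₁₀(12.8/3.0) = 78 − 12.60 = 65.40 dB(A).
diesel generator: 95 − 20·log₁₀(6.0/3.0) = 95 − 6.02 = 88.98 dB(A).
Σ 10^(L/10) = 7.940e+08 → L_total = 10·log₁₀(7.940e+08) = 89.00 dB(A).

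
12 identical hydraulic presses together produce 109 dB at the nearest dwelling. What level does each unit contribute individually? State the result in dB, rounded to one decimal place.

98.2 dB

Dividing the total intensity by 12 lowers the level by 10·log₁₀ 12 = 10.792 dB: L₁ = 109 − 10.792.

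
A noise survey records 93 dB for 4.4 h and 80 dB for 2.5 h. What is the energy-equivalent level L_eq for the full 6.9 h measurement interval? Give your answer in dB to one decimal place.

91.2 dB

The energy average is taken in the linear domain: L_eq = 10·log₁₀[(Σ tᵢ·10^(Lᵢ/10))/T], T = 6.9 h.
Σ tᵢ·10^(Lᵢ/10) = 4.4·10^(93/10) + 2.5·10^(80/10) = 9.029e+09.
L_eq = 10·log₁₀(9.029e+09/6.9) = 91.17 dB.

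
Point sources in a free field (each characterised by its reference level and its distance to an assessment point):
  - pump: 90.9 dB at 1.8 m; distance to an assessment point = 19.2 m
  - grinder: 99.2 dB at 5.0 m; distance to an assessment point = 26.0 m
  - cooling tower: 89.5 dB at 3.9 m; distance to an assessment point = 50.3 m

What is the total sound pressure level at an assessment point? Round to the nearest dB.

First find each source's level at the receiver (point-source: −20·log₁₀(r/r_ref)), then combine on an intensity basis.
pump: 90.9 − 20·log₁₀(19.2/1.8) = 90.9 − 20.56 = 70.34 dB.
grinder: 99.2 − 20·log₁₀(26.0/5.0) = 99.2 − 14.32 = 84.88 dB.
cooling tower: 89.5 − 20·log₁₀(50.3/3.9) = 89.5 − 22.21 = 67.29 dB.
Σ 10^(L/10) = 3.238e+08 → L_total = 10·log₁₀(3.238e+08) = 85.10 dB.

85 dB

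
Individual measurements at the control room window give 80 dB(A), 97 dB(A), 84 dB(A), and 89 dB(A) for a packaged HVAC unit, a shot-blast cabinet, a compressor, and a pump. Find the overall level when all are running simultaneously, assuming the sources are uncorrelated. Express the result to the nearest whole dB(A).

For uncorrelated sources the intensities add, so convert each level to linear form, sum, and take 10·log₁₀ of the total.
Σ 10^(L/10) = 10^(80/10) + 10^(97/10) + 10^(84/10) + 10^(89/10) = 6.157e+09.
L_total = 10·log₁₀(6.157e+09) = 97.89 dB(A).

98 dB(A)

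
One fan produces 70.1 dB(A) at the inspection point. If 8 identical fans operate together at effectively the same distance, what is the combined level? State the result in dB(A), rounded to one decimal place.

N identical incoherent sources raise the level by 10·log₁₀ N.
L_total = 70.1 + 10·log₁₀(8) = 70.1 + 9.031 = 79.13 dB(A).

79.1 dB(A)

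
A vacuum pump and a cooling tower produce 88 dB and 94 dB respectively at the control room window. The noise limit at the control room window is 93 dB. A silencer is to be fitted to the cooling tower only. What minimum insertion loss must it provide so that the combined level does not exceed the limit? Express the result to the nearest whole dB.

Everything except the cooling tower sums to 10^(88/10) = 6.310e+08 in linear terms, 88.00 dB.
To meet 93 dB overall, the treated cooling tower may contribute at most 10^(93/10) − 6.310e+08 = 1.364e+09, i.e. 91.35 dB.
Required insertion loss = 94 − 91.35 = 2.65 dB.

3 dB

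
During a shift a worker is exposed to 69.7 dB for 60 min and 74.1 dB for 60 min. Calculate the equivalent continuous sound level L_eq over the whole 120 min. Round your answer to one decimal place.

Weight each interval's intensity by its duration and average over T = 120 min:
Σ tᵢ·10^(Lᵢ/10) = 60·10^(69.7/10) + 60·10^(74.1/10) = 2.102e+09.
L_eq = 10·log₁₀(2.102e+09/120) = 72.43 dB.

72.4 dB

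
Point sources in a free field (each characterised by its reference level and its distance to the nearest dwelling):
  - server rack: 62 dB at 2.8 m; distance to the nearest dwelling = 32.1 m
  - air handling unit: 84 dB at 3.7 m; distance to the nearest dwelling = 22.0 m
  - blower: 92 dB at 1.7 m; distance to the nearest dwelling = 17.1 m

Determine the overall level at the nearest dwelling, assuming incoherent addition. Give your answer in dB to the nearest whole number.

74 dB

Propagate each source to the receiver with L = L_ref − 20·log₁₀(r/r_ref), then add intensities.
server rack: 62 − 20·log₁₀(32.1/2.8) = 62 − 21.19 = 40.81 dB.
air handling unit: 84 − 20·log₁₀(22.0/3.7) = 84 − 15.48 = 68.52 dB.
blower: 92 − 20·log₁₀(17.1/1.7) = 92 − 20.05 = 71.95 dB.
Σ 10^(L/10) = 2.278e+07 → L_total = 10·log₁₀(2.278e+07) = 73.58 dB.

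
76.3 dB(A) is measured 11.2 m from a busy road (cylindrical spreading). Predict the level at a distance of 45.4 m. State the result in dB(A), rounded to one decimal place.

70.2 dB(A)

Cylindrical spreading from a line source gives a 10·log₁₀(r₂/r₁) drop.
L₂ = 76.3 − 10·log₁₀(45.4/11.2) = 76.3 − 6.078 = 70.22 dB(A).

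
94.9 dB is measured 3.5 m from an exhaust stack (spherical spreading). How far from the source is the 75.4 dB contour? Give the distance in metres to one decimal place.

For a point source L₁ − L₂ = 20·log₁₀(r₂/r₁), so r₂ = r₁·10^((L₁−L₂)/20).
r₂ = 3.5·10^((94.9−75.4)/20) = 3.5·10^(19.5/20) = 33.04 m.

33.0 m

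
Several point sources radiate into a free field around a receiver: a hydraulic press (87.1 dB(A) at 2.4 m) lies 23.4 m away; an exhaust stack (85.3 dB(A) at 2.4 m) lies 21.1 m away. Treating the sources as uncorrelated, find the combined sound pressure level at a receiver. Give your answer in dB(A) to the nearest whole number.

70 dB(A)

Propagate each source to the receiver with L = L_ref − 20·log₁₀(r/r_ref), then add intensities.
hydraulic press: 87.1 − 20·log₁₀(23.4/2.4) = 87.1 − 19.78 = 67.32 dB(A).
exhaust stack: 85.3 − 20·log₁₀(21.1/2.4) = 85.3 − 18.88 = 66.42 dB(A).
Σ 10^(L/10) = 9.779e+06 → L_total = 10·log₁₀(9.779e+06) = 69.90 dB(A).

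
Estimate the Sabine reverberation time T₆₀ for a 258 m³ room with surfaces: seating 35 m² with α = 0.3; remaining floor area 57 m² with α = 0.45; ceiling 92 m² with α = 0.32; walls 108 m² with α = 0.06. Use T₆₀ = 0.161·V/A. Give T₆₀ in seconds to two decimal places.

Summing Sᵢαᵢ: 35·0.3 + 57·0.45 + 92·0.32 + 108·0.06 = 72.07 m².
T₆₀ = 0.161·V/A = 0.161·258/72.07 = 0.576 s.

0.58 s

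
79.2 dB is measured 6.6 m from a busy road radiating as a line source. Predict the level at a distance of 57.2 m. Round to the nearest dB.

70 dB

Cylindrical spreading from a line source gives a 10·log₁₀(r₂/r₁) drop.
L₂ = 79.2 − 10·log₁₀(57.2/6.6) = 79.2 − 9.379 = 69.82 dB.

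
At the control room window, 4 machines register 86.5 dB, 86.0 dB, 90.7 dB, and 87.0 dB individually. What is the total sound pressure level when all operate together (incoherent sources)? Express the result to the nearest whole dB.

Incoherent sources combine by intensity addition: L_total = 10·log₁₀(Σ 10^(L_i/10)).
Σ 10^(L/10) = 10^(86.5/10) + 10^(86.0/10) + 10^(90.7/10) + 10^(87.0/10) = 2.521e+09.
L_total = 10·log₁₀(2.521e+09) = 94.02 dB.

94 dB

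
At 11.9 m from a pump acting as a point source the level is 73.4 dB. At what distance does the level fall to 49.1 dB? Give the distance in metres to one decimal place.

Point-source spreading drops the level by 20·log₁₀(r₂/r₁); inverting, r₂/r₁ = 10^(ΔL/20).
r₂ = 11.9·10^((73.4−49.1)/20) = 11.9·10^(24.3/20) = 195.23 m.

195.2 m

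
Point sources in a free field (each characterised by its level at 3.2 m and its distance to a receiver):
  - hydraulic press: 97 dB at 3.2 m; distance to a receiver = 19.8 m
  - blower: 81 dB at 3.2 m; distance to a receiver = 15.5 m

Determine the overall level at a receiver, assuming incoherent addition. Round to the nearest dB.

81 dB

Propagate each source to the receiver with L = L_ref − 20·log₁₀(r/r_ref), then add intensities.
hydraulic press: 97 − 20·log₁₀(19.8/3.2) = 97 − 15.83 = 81.17 dB.
blower: 81 − 20·log₁₀(15.5/3.2) = 81 − 13.70 = 67.30 dB.
Σ 10^(L/10) = 1.363e+08 → L_total = 10·log₁₀(1.363e+08) = 81.34 dB.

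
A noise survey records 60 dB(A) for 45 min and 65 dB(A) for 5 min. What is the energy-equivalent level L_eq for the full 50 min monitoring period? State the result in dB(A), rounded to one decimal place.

The energy average is taken in the linear domain: L_eq = 10·log₁₀[(Σ tᵢ·10^(Lᵢ/10))/T], T = 50 min.
Σ tᵢ·10^(Lᵢ/10) = 45·10^(60/10) + 5·10^(65/10) = 6.081e+07.
L_eq = 10·log₁₀(6.081e+07/50) = 60.85 dB(A).

60.9 dB(A)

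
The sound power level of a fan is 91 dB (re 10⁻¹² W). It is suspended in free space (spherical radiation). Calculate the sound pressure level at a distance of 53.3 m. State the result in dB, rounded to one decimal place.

45.5 dB

Free-field spherical radiation: L_p = L_w − 10·log₁₀(4π·r²), r = 53.3 m.
4π·r² = 3.57e+04 m², 10·log₁₀ of that is 45.527 dB.
L_p = 91 − 45.527 = 45.47 dB.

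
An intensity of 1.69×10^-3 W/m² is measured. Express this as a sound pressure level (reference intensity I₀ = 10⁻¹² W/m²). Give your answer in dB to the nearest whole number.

I/I₀ = 1.69×10^-3/10⁻¹² = 1.69×10^9, and L = 10·log₁₀(I/I₀).
L = 10·(0.2279 + 9) = 92.28 dB.

92 dB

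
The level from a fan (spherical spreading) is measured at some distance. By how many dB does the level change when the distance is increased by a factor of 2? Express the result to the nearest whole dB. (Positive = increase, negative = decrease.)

Point-source spreading: ΔL = −20·log₁₀(r₂/r₁).
ΔL = −20·log₁₀(2) = -6.02 dB.

-6 dB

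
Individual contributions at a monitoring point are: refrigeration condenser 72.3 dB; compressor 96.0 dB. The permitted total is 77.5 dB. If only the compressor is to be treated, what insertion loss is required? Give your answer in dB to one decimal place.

Fixed contribution from the other source: Σ 10^(L/10) = 10^(72.3/10) = 1.698e+07 (72.30 dB).
To meet 77.5 dB overall, the treated compressor may contribute at most 10^(77.5/10) − 1.698e+07 = 3.925e+07, i.e. 75.94 dB.
Required insertion loss = 96.0 − 75.94 = 20.06 dB.

20.1 dB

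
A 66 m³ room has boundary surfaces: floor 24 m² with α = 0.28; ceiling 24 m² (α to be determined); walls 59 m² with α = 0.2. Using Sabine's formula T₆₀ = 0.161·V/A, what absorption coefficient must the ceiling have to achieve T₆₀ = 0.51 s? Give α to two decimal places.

A = 0.161·V/T₆₀ = 0.161·66/0.51 = 20.84 m² sabins.
Absorption from the other surfaces = 24·0.28 + 59·0.2 = 18.52 m², so the ceiling must supply 2.32 m² over 24 m².
α = 2.32/24 = 0.096.

0.10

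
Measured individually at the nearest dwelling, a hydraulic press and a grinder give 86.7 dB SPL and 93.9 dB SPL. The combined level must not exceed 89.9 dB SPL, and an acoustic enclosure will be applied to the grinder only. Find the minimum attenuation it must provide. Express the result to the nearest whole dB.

7 dB

Everything except the grinder sums to 10^(86.7/10) = 4.677e+08 in linear terms, 86.70 dB SPL.
To meet 89.9 dB SPL overall, the treated grinder may contribute at most 10^(89.9/10) − 4.677e+08 = 5.095e+08, i.e. 87.07 dB SPL.
Required insertion loss = 93.9 − 87.07 = 6.83 dB.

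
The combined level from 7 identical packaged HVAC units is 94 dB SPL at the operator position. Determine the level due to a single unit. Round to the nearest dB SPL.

86 dB SPL

For N identical incoherent sources L_total = L₁ + 10·log₁₀ N, so L₁ = 94 − 10·log₁₀(7) = 94 − 8.451.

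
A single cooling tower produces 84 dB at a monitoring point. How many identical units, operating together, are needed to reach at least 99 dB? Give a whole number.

Need L₁ + 10·log₁₀ N ≥ 99, i.e. log₁₀ N ≥ 1.50.
N ≥ 10^(15.0/10) = 31.623, so N = 32.

32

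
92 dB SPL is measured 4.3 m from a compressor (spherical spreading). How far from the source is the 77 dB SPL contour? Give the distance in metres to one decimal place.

24.2 m

For a point source L₁ − L₂ = 20·log₁₀(r₂/r₁), so r₂ = r₁·10^((L₁−L₂)/20).
r₂ = 4.3·10^((92−77)/20) = 4.3·10^(15.0/20) = 24.18 m.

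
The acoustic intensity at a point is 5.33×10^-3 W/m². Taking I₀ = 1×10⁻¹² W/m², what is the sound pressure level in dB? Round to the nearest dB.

Dividing by I₀ shifts the exponent by 12: I/I₀ = 5.33×10^9.
L = 10·(0.7267 + 9) = 97.27 dB.

97 dB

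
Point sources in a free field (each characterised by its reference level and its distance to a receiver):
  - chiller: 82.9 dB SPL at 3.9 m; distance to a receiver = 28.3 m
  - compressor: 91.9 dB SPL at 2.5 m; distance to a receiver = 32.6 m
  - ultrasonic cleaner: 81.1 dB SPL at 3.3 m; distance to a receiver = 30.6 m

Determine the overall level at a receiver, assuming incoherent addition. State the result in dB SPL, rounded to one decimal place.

71.6 dB SPL

First find each source's level at the receiver (point-source: −20·log₁₀(r/r_ref)), then combine on an intensity basis.
chiller: 82.9 − 20·log₁₀(28.3/3.9) = 82.9 − 17.21 = 65.69 dB SPL.
compressor: 91.9 − 20·log₁₀(32.6/2.5) = 91.9 − 22.31 = 69.59 dB SPL.
ultrasonic cleaner: 81.1 − 20·log₁₀(30.6/3.3) = 81.1 − 19.34 = 61.76 dB SPL.
Σ 10^(L/10) = 1.431e+07 → L_total = 10·log₁₀(1.431e+07) = 71.56 dB SPL.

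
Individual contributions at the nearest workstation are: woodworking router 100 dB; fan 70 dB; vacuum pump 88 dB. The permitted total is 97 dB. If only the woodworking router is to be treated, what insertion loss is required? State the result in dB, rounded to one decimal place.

3.6 dB

Everything except the woodworking router sums to 10^(70/10) + 10^(88/10) = 6.410e+08 in linear terms, 88.07 dB.
The limit corresponds to 10^(97/10) = 5.012e+09; subtracting the fixed part leaves 4.371e+09 for the woodworking router, i.e. 96.41 dB.
Required insertion loss = 100 − 96.41 = 3.59 dB.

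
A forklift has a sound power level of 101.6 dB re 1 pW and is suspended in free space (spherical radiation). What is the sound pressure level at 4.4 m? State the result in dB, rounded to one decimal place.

77.7 dB

L_p = L_w − 10·log₁₀(4π·r²) with r = 4.4 m.
4π·r² = 243.3 m², 10·log₁₀ of that is 23.861 dB.
L_p = 101.6 − 23.861 = 77.74 dB.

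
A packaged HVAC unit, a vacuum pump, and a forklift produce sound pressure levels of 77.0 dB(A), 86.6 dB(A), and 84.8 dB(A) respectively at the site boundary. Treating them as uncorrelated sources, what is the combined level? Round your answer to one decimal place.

89.1 dB(A)

For uncorrelated sources the intensities add, so convert each level to linear form, sum, and take 10·log₁₀ of the total.
Σ 10^(L/10) = 10^(77.0/10) + 10^(86.6/10) + 10^(84.8/10) = 8.092e+08.
L_total = 10·log₁₀(8.092e+08) = 89.08 dB(A).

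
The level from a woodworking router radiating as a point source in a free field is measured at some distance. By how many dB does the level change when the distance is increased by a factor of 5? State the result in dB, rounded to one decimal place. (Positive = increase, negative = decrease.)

-14.0 dB

Point-source spreading: ΔL = −20·log₁₀(r₂/r₁).
ΔL = −20·log₁₀(5) = -13.98 dB.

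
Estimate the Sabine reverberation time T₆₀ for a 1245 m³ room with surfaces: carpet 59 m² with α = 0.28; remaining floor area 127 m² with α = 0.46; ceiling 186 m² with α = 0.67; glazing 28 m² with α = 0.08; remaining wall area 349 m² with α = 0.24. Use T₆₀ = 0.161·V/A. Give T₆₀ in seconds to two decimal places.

A = Σ Sᵢαᵢ = 59·0.28 + 127·0.46 + 186·0.67 + 28·0.08 + 349·0.24 = 285.56 m².
T₆₀ = 0.161 × 1245 / 285.56 = 0.702 s.

0.70 s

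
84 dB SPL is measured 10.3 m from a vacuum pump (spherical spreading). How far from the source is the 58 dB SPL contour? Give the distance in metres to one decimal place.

205.5 m

The 26.0 dB drop corresponds to a distance ratio of 10^(26.0/20) for a point source.
r₂ = 10.3·10^((84−58)/20) = 10.3·10^(26.0/20) = 205.51 m.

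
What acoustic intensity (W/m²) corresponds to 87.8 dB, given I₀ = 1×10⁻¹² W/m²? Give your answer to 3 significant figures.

0.000603 W/m²

I/I₀ = 10^(87.8/10) = 6.026e+08, so I = 6.026e+08 × 10⁻¹² W/m².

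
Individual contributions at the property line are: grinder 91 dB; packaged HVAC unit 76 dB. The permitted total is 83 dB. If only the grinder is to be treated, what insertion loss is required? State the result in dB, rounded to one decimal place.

Fixed contribution from the other source: Σ 10^(L/10) = 10^(76/10) = 3.981e+07 (76.00 dB).
The limit corresponds to 10^(83/10) = 1.995e+08; subtracting the fixed part leaves 1.597e+08 for the grinder, i.e. 82.03 dB.
Required insertion loss = 91 − 82.03 = 8.97 dB.

9.0 dB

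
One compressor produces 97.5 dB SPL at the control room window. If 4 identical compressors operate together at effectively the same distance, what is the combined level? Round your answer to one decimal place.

L_total = L₁ + 10·log₁₀ N for N identical incoherent sources.
L_total = 97.5 + 10·log₁₀(4) = 97.5 + 6.021 = 103.52 dB SPL.

103.5 dB SPL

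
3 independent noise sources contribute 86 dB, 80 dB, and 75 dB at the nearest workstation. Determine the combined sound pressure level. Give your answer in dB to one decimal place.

87.2 dB

For uncorrelated sources the intensities add, so convert each level to linear form, sum, and take 10·log₁₀ of the total.
Σ 10^(L/10) = 10^(86/10) + 10^(80/10) + 10^(75/10) = 5.297e+08.
L_total = 10·log₁₀(5.297e+08) = 87.24 dB.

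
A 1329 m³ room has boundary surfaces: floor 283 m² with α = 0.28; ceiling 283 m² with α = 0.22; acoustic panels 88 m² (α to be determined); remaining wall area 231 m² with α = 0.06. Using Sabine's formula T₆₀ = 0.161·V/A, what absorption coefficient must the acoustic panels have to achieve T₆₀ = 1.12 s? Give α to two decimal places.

0.41

A = 0.161·V/T₆₀ = 0.161·1329/1.12 = 191.04 m² sabins.
Absorption from the other surfaces = 283·0.28 + 283·0.22 + 231·0.06 = 155.36 m², so the acoustic panels must supply 35.68 m² over 88 m².
α = 35.68/88 = 0.405.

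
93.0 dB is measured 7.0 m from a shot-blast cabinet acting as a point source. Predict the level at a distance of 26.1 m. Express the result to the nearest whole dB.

For a point source, L₂ = L₁ − 20·log₁₀(r₂/r₁).
L₂ = 93.0 − 20·log₁₀(26.1/7.0) = 93.0 − 11.431 = 81.57 dB.

82 dB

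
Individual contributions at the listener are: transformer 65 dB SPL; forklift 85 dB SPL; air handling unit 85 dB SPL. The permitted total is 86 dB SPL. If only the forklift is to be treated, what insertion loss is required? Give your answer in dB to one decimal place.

Everything except the forklift sums to 10^(65/10) + 10^(85/10) = 3.194e+08 in linear terms, 85.04 dB SPL.
To meet 86 dB SPL overall, the treated forklift may contribute at most 10^(86/10) − 3.194e+08 = 7.872e+07, i.e. 78.96 dB SPL.
So the forklift must be reduced from 85 to 78.96 dB SPL: IL = 6.04 dB.

6.0 dB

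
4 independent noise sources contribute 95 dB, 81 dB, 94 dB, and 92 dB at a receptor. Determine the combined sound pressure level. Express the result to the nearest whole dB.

Incoherent sources combine by intensity addition: L_total = 10·log₁₀(Σ 10^(L_i/10)).
Σ 10^(L/10) = 10^(95/10) + 10^(81/10) + 10^(94/10) + 10^(92/10) = 7.385e+09.
L_total = 10·log₁₀(7.385e+09) = 98.68 dB.

99 dB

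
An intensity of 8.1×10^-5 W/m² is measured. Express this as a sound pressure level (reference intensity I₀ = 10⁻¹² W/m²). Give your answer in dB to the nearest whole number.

I/I₀ = 8.1×10^-5/10⁻¹² = 8.1×10^7, and L = 10·log₁₀(I/I₀).
L = 10·(0.9085 + 7) = 79.08 dB.

79 dB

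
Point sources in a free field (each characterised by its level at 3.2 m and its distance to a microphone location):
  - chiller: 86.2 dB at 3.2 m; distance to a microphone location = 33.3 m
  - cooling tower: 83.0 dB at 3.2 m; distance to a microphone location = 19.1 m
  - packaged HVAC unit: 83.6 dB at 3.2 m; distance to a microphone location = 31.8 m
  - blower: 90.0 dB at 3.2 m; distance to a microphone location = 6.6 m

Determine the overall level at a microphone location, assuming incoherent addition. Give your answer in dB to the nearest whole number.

84 dB

Apply inverse-square spreading to bring every level to the receiver, then sum 10^(L/10).
chiller: 86.2 − 20·log₁₀(33.3/3.2) = 86.2 − 20.35 = 65.85 dB.
cooling tower: 83.0 − 20·log₁₀(19.1/3.2) = 83.0 − 15.52 = 67.48 dB.
packaged HVAC unit: 83.6 − 20·log₁₀(31.8/3.2) = 83.6 − 19.95 = 63.65 dB.
blower: 90.0 − 20·log₁₀(6.6/3.2) = 90.0 − 6.29 = 83.71 dB.
Σ 10^(L/10) = 2.468e+08 → L_total = 10·log₁₀(2.468e+08) = 83.92 dB.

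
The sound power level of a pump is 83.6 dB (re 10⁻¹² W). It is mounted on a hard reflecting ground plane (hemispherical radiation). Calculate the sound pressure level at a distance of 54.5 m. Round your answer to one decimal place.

Free-field hemispherical radiation: L_p = L_w − 10·log₁₀(2π·r²), r = 54.5 m.
2π·r² = 1.866e+04 m², 10·log₁₀ of that is 42.710 dB.
L_p = 83.6 − 42.710 = 40.89 dB.

40.9 dB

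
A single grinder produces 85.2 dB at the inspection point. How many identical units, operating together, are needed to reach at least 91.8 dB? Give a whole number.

N identical sources give L₁ + 10·log₁₀ N, so require 10·log₁₀ N ≥ 91.8 − 85.2 = 6.6 dB.
N ≥ 10^(6.6/10) = 4.571, so N = 5.

5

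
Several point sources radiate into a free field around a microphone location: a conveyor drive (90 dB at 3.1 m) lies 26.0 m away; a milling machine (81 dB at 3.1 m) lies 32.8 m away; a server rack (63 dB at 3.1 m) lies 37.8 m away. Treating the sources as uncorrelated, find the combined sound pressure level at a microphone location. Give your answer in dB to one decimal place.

Propagate each source to the receiver with L = L_ref − 20·log₁₀(r/r_ref), then add intensities.
conveyor drive: 90 − 20·log₁₀(26.0/3.1) = 90 − 18.47 = 71.53 dB.
milling machine: 81 − 20·log₁₀(32.8/3.1) = 81 − 20.49 = 60.51 dB.
server rack: 63 − 20·log₁₀(37.8/3.1) = 63 − 21.72 = 41.28 dB.
Σ 10^(L/10) = 1.535e+07 → L_total = 10·log₁₀(1.535e+07) = 71.86 dB.

71.9 dB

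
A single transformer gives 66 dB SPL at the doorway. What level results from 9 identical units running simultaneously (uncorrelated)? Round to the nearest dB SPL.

76 dB SPL

With 9 equal, uncorrelated contributions the intensity is 9× that of one unit, giving a rise of 10·log₁₀ 9.
L_total = 66 + 10·log₁₀(9) = 66 + 9.542 = 75.54 dB SPL.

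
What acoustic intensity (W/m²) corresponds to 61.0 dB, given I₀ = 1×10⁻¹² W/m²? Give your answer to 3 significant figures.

I/I₀ = 10^(61.0/10) = 1.259e+06, so I = 1.259e+06 × 10⁻¹² W/m².

1.26e-06 W/m²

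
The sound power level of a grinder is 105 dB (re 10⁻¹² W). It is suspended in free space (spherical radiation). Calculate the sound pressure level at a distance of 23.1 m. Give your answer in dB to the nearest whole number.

67 dB

L_p = L_w − 10·log₁₀(4π·r²) with r = 23.1 m.
4π·r² = 6706 m², 10·log₁₀ of that is 38.264 dB.
L_p = 105 − 38.264 = 66.74 dB.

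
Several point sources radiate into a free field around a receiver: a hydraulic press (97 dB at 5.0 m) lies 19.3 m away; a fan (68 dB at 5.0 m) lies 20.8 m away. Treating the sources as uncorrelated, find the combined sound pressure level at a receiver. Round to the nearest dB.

85 dB

First find each source's level at the receiver (point-source: −20·log₁₀(r/r_ref)), then combine on an intensity basis.
hydraulic press: 97 − 20·log₁₀(19.3/5.0) = 97 − 11.73 = 85.27 dB.
fan: 68 − 20·log₁₀(20.8/5.0) = 68 − 12.38 = 55.62 dB.
Σ 10^(L/10) = 3.367e+08 → L_total = 10·log₁₀(3.367e+08) = 85.27 dB.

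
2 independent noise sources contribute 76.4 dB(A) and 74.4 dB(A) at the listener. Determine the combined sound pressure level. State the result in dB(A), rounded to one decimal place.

For uncorrelated sources the intensities add, so convert each level to linear form, sum, and take 10·log₁₀ of the total.
Σ 10^(L/10) = 10^(76.4/10) + 10^(74.4/10) = 7.119e+07.
L_total = 10·log₁₀(7.119e+07) = 78.52 dB(A).

78.5 dB(A)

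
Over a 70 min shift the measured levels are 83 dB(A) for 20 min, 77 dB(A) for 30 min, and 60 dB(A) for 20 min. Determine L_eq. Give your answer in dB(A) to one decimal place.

79.0 dB(A)

Weight each interval's intensity by its duration and average over T = 70 min:
Σ tᵢ·10^(Lᵢ/10) = 20·10^(83/10) + 30·10^(77/10) + 20·10^(60/10) = 5.514e+09.
L_eq = 10·log₁₀(5.514e+09/70) = 78.96 dB(A).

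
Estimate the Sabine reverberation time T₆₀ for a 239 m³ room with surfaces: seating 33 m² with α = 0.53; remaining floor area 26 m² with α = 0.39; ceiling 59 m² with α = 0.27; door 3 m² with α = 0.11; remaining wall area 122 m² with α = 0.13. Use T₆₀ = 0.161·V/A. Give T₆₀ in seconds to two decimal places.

A = Σ Sᵢαᵢ = 33·0.53 + 26·0.39 + 59·0.27 + 3·0.11 + 122·0.13 = 59.75 m².
T₆₀ = 0.161 × 239 / 59.75 = 0.644 s.

0.64 s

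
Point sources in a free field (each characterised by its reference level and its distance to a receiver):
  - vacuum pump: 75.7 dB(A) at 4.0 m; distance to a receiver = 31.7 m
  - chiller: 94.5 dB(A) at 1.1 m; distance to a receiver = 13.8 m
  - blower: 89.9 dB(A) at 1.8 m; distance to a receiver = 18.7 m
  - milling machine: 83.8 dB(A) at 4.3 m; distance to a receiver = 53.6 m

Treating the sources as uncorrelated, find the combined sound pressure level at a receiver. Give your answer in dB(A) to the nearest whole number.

75 dB(A)

First find each source's level at the receiver (point-source: −20·log₁₀(r/r_ref)), then combine on an intensity basis.
vacuum pump: 75.7 − 20·log₁₀(31.7/4.0) = 75.7 − 17.98 = 57.72 dB(A).
chiller: 94.5 − 20·log₁₀(13.8/1.1) = 94.5 − 21.97 = 72.53 dB(A).
blower: 89.9 − 20·log₁₀(18.7/1.8) = 89.9 − 20.33 = 69.57 dB(A).
milling machine: 83.8 − 20·log₁₀(53.6/4.3) = 83.8 − 21.91 = 61.89 dB(A).
Σ 10^(L/10) = 2.910e+07 → L_total = 10·log₁₀(2.910e+07) = 74.64 dB(A).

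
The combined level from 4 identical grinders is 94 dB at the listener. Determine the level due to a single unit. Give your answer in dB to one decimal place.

For N identical incoherent sources L_total = L₁ + 10·log₁₀ N, so L₁ = 94 − 10·log₁₀(4) = 94 − 6.021.

88.0 dB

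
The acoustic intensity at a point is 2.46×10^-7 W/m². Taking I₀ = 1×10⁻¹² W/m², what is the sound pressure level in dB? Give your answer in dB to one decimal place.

Dividing by I₀ shifts the exponent by 12: I/I₀ = 2.46×10^5.
L = 10·(0.3909 + 5) = 53.91 dB.

53.9 dB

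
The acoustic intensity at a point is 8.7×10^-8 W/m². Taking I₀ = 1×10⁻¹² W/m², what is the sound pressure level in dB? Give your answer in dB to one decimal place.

49.4 dB

Dividing by I₀ shifts the exponent by 12: I/I₀ = 8.7×10^4.
L = 10·(0.9395 + 4) = 49.40 dB.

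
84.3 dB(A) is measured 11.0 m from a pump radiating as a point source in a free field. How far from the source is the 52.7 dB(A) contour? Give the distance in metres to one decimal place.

418.2 m

The 31.6 dB drop corresponds to a distance ratio of 10^(31.6/20) for a point source.
r₂ = 11.0·10^((84.3−52.7)/20) = 11.0·10^(31.6/20) = 418.21 m.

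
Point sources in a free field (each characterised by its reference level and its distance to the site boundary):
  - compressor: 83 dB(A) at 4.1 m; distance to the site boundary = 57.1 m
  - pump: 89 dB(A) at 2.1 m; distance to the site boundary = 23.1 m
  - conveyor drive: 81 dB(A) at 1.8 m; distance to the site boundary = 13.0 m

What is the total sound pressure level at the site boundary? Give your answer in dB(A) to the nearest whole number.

First find each source's level at the receiver (point-source: −20·log₁₀(r/r_ref)), then combine on an intensity basis.
compressor: 83 − 20·log₁₀(57.1/4.1) = 83 − 22.88 = 60.12 dB(A).
pump: 89 − 20·log₁₀(23.1/2.1) = 89 − 20.83 = 68.17 dB(A).
conveyor drive: 81 − 20·log₁₀(13.0/1.8) = 81 − 17.17 = 63.83 dB(A).
Σ 10^(L/10) = 1.001e+07 → L_total = 10·log₁₀(1.001e+07) = 70.00 dB(A).

70 dB(A)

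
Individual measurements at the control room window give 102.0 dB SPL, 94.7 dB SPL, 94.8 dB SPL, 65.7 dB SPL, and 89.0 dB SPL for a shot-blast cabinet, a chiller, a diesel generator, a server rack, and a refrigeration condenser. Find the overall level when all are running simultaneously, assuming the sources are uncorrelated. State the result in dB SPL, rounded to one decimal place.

103.5 dB SPL

Incoherent sources combine by intensity addition: L_total = 10·log₁₀(Σ 10^(L_i/10)).
Σ 10^(L/10) = 10^(102.0/10) + 10^(94.7/10) + 10^(94.8/10) + 10^(65.7/10) + 10^(89.0/10) = 2.262e+10.
L_total = 10·log₁₀(2.262e+10) = 103.54 dB SPL.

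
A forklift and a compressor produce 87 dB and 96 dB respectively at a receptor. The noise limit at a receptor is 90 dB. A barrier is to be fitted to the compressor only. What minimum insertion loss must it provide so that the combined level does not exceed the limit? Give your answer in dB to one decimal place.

Fixed contribution from the other source: Σ 10^(L/10) = 10^(87/10) = 5.012e+08 (87.00 dB).
The limit corresponds to 10^(90/10) = 1.000e+09; subtracting the fixed part leaves 4.988e+08 for the compressor, i.e. 86.98 dB.
Required insertion loss = 96 − 86.98 = 9.02 dB.

9.0 dB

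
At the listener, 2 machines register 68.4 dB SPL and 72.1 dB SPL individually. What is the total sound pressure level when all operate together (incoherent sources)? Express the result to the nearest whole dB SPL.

74 dB SPL

For uncorrelated sources the intensities add, so convert each level to linear form, sum, and take 10·log₁₀ of the total.
Σ 10^(L/10) = 10^(68.4/10) + 10^(72.1/10) = 2.314e+07.
L_total = 10·log₁₀(2.314e+07) = 73.64 dB SPL.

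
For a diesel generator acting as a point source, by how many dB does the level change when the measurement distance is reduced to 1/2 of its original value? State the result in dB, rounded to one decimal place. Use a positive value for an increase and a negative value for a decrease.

With spherical spreading the level changes by −20·log₁₀(r₂/r₁).
ΔL = −20·log₁₀(0.5) = +6.02 dB.

+6.0 dB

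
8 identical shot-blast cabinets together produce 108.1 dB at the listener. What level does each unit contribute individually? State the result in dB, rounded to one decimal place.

8 equal contributions raise the level by 10·log₁₀ 8 = 9.031 dB, so each unit alone gives 108.1 − 9.031.

99.1 dB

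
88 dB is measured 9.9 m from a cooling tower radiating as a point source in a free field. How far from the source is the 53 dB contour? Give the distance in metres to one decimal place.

556.7 m

For a point source L₁ − L₂ = 20·log₁₀(r₂/r₁), so r₂ = r₁·10^((L₁−L₂)/20).
r₂ = 9.9·10^((88−53)/20) = 9.9·10^(35.0/20) = 556.72 m.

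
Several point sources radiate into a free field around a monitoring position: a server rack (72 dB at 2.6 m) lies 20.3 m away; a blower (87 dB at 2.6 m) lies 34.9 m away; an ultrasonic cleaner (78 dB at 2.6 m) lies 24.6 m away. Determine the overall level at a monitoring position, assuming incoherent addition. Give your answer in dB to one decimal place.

First find each source's level at the receiver (point-source: −20·log₁₀(r/r_ref)), then combine on an intensity basis.
server rack: 72 − 20·log₁₀(20.3/2.6) = 72 − 17.85 = 54.15 dB.
blower: 87 − 20·log₁₀(34.9/2.6) = 87 − 22.56 = 64.44 dB.
ultrasonic cleaner: 78 − 20·log₁₀(24.6/2.6) = 78 − 19.52 = 58.48 dB.
Σ 10^(L/10) = 3.746e+06 → L_total = 10·log₁₀(3.746e+06) = 65.74 dB.

65.7 dB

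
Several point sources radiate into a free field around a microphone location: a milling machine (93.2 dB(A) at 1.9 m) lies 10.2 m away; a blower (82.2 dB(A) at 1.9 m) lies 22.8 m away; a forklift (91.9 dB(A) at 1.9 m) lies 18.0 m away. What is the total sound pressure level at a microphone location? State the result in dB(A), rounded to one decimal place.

79.6 dB(A)

First find each source's level at the receiver (point-source: −20·log₁₀(r/r_ref)), then combine on an intensity basis.
milling machine: 93.2 − 20·log₁₀(10.2/1.9) = 93.2 − 14.60 = 78.60 dB(A).
blower: 82.2 − 20·log₁₀(22.8/1.9) = 82.2 − 21.58 = 60.62 dB(A).
forklift: 91.9 − 20·log₁₀(18.0/1.9) = 91.9 − 19.53 = 72.37 dB(A).
Σ 10^(L/10) = 9.090e+07 → L_total = 10·log₁₀(9.090e+07) = 79.59 dB(A).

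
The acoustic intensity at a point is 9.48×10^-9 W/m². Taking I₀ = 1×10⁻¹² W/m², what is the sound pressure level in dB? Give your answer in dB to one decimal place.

39.8 dB

L = 10·log₁₀(I/I₀) = 10·log₁₀(9.48×10^-9/10⁻¹²) = 10·log₁₀(9.48×10^3).
L = 10·(0.9768 + 3) = 39.77 dB.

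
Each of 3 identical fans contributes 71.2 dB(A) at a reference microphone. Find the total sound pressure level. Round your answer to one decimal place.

N identical incoherent sources raise the level by 10·log₁₀ N.
L_total = 71.2 + 10·log₁₀(3) = 71.2 + 4.771 = 75.97 dB(A).

76.0 dB(A)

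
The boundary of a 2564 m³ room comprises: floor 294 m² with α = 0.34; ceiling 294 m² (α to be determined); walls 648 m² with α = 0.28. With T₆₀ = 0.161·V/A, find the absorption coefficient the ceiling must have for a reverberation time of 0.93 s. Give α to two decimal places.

A = 0.161·V/T₆₀ = 0.161·2564/0.93 = 443.88 m² sabins.
Absorption from the other surfaces = 294·0.34 + 648·0.28 = 281.40 m², so the ceiling must supply 162.48 m² over 294 m².
α = 162.48/294 = 0.553.

0.55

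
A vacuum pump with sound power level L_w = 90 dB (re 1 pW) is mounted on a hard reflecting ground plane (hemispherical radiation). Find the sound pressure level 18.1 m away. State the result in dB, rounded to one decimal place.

56.9 dB

Free-field hemispherical radiation: L_p = L_w − 10·log₁₀(2π·r²), r = 18.1 m.
2π·r² = 2058 m², 10·log₁₀ of that is 33.135 dB.
L_p = 90 − 33.135 = 56.86 dB.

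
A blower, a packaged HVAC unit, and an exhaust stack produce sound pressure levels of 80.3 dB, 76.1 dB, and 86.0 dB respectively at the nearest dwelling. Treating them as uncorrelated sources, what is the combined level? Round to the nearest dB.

For uncorrelated sources the intensities add, so convert each level to linear form, sum, and take 10·log₁₀ of the total.
Σ 10^(L/10) = 10^(80.3/10) + 10^(76.1/10) + 10^(86.0/10) = 5.460e+08.
L_total = 10·log₁₀(5.460e+08) = 87.37 dB.

87 dB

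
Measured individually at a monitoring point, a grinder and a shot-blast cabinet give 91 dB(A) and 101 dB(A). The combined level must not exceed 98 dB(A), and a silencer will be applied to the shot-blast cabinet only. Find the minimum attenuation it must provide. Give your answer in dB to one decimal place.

Fixed contribution from the other source: Σ 10^(L/10) = 10^(91/10) = 1.259e+09 (91.00 dB(A)).
The limit corresponds to 10^(98/10) = 6.310e+09; subtracting the fixed part leaves 5.051e+09 for the shot-blast cabinet, i.e. 97.03 dB(A).
So the shot-blast cabinet must be reduced from 101 to 97.03 dB(A): IL = 3.97 dB.

4.0 dB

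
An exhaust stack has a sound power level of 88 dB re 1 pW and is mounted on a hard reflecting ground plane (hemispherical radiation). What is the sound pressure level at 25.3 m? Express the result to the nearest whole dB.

Free-field hemispherical radiation: L_p = L_w − 10·log₁₀(2π·r²), r = 25.3 m.
2π·r² = 4022 m², 10·log₁₀ of that is 36.044 dB.
L_p = 88 − 36.044 = 51.96 dB.

52 dB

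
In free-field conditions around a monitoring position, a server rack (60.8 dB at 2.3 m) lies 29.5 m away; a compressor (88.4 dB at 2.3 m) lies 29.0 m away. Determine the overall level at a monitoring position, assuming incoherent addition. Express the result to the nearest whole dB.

66 dB

Propagate each source to the receiver with L = L_ref − 20·log₁₀(r/r_ref), then add intensities.
server rack: 60.8 − 20·log₁₀(29.5/2.3) = 60.8 − 22.16 = 38.64 dB.
compressor: 88.4 − 20·log₁₀(29.0/2.3) = 88.4 − 22.01 = 66.39 dB.
Σ 10^(L/10) = 4.359e+06 → L_total = 10·log₁₀(4.359e+06) = 66.39 dB.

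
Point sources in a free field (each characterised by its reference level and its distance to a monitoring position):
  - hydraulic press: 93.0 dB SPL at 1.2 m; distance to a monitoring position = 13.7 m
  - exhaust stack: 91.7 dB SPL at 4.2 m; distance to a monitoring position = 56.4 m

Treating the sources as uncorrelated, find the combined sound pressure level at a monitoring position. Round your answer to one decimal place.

Propagate each source to the receiver with L = L_ref − 20·log₁₀(r/r_ref), then add intensities.
hydraulic press: 93.0 − 20·log₁₀(13.7/1.2) = 93.0 − 21.15 = 71.85 dB SPL.
exhaust stack: 91.7 − 20·log₁₀(56.4/4.2) = 91.7 − 22.56 = 69.14 dB SPL.
Σ 10^(L/10) = 2.351e+07 → L_total = 10·log₁₀(2.351e+07) = 73.71 dB SPL.

73.7 dB SPL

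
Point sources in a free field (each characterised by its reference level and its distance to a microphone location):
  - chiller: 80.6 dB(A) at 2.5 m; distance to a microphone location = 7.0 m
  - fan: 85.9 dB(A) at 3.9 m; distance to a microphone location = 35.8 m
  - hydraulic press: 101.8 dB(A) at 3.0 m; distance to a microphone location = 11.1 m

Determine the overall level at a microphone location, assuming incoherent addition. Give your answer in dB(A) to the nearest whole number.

91 dB(A)

Apply inverse-square spreading to bring every level to the receiver, then sum 10^(L/10).
chiller: 80.6 − 20·log₁₀(7.0/2.5) = 80.6 − 8.94 = 71.66 dB(A).
fan: 85.9 − 20·log₁₀(35.8/3.9) = 85.9 − 19.26 = 66.64 dB(A).
hydraulic press: 101.8 − 20·log₁₀(11.1/3.0) = 101.8 − 11.36 = 90.44 dB(A).
Σ 10^(L/10) = 1.125e+09 → L_total = 10·log₁₀(1.125e+09) = 90.51 dB(A).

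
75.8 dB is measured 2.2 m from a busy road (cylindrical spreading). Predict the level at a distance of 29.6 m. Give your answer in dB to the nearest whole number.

65 dB

For a line source, L₂ = L₁ − 10·log₁₀(r₂/r₁).
L₂ = 75.8 − 10·log₁₀(29.6/2.2) = 75.8 − 11.289 = 64.51 dB.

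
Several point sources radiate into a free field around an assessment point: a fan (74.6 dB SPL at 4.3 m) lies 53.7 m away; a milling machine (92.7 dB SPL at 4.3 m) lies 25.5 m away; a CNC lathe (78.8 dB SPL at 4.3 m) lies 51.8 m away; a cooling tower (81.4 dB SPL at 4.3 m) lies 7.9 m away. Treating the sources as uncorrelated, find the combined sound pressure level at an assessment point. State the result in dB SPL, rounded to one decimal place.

Apply inverse-square spreading to bring every level to the receiver, then sum 10^(L/10).
fan: 74.6 − 20·log₁₀(53.7/4.3) = 74.6 − 21.93 = 52.67 dB SPL.
milling machine: 92.7 − 20·log₁₀(25.5/4.3) = 92.7 − 15.46 = 77.24 dB SPL.
CNC lathe: 78.8 − 20·log₁₀(51.8/4.3) = 78.8 − 21.62 = 57.18 dB SPL.
cooling tower: 81.4 − 20·log₁₀(7.9/4.3) = 81.4 − 5.28 = 76.12 dB SPL.
Σ 10^(L/10) = 9.455e+07 → L_total = 10·log₁₀(9.455e+07) = 79.76 dB SPL.

79.8 dB SPL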